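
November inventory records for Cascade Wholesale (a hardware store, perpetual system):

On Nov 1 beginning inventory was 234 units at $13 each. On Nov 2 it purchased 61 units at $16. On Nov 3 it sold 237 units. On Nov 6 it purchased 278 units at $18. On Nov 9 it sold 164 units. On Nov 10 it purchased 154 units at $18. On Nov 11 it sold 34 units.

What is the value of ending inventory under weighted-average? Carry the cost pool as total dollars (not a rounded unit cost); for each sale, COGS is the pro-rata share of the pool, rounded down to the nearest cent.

Ending inventory = $5,139.54

After Nov 1: 234 on hand, pool $3,042.00 (≈ $13.0000 each)
After Nov 2: 295 on hand, pool $4,018.00 (≈ $13.6203 each)
Nov 3, sell 237: 237/295 × $4,018.00 → $3,228.02
After Nov 6: 336 on hand, pool $5,793.98 (≈ $17.2440 each)
Nov 9, sell 164: 164/336 × $5,793.98 → $2,828.01
After Nov 10: 326 on hand, pool $5,737.97 (≈ $17.6011 each)
Nov 11, sell 34: 34/326 × $5,737.97 → $598.43
Total COGS = $3,228.02 + $2,828.01 + $598.43 = $6,654.46
Ending inventory (cost pool remaining) = $5,139.54
Check: goods available $11,794.00 = COGS $6,654.46 + ending $5,139.54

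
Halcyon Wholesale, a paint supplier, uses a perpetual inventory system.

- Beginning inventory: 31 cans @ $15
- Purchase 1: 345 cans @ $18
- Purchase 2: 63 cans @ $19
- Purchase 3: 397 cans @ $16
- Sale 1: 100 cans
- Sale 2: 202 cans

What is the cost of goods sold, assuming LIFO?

Sale 1 (100) [LIFO — newest first]: 100 @ $16 = $1,600
Sale 2 (202) [LIFO — newest first]: 202 @ $16 = $3,232
Total COGS = $1,600 + $3,232 = $4,832
Ending inventory: 31 @ $15 + 345 @ $18 + 63 @ $19 + 95 @ $16 = $9,392

COGS = $4,832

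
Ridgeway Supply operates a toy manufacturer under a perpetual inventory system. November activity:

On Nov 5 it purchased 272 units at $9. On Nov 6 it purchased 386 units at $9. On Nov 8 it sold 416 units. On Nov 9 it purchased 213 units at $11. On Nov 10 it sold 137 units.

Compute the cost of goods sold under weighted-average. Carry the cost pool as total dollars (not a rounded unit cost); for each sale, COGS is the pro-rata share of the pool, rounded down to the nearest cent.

After Nov 5: 272 on hand, pool $2,448.00 (≈ $9.0000 each)
After Nov 6: 658 on hand, pool $5,922.00 (≈ $9.0000 each)
Nov 8, sell 416: 416/658 × $5,922.00 → $3,744.00
After Nov 9: 455 on hand, pool $4,521.00 (≈ $9.9363 each)
Nov 10, sell 137: 137/455 × $4,521.00 → $1,361.26
Total COGS = $3,744.00 + $1,361.26 = $5,105.26
Ending inventory (cost pool remaining) = $3,159.74
Check: goods available $8,265.00 = COGS $5,105.26 + ending $3,159.74

COGS = $5,105.26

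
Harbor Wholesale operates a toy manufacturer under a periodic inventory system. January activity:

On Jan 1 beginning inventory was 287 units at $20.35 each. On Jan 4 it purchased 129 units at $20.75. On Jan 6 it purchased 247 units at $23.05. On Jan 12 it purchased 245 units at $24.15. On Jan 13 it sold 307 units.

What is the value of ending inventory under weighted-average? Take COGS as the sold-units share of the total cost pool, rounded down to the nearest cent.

Jan 13, sell 307: 307/908 × $20,127.30 → $6,805.15
Ending inventory (cost pool remaining) = $13,322.15
Check: goods available $20,127.30 = COGS $6,805.15 + ending $13,322.15

Ending inventory = $13,322.15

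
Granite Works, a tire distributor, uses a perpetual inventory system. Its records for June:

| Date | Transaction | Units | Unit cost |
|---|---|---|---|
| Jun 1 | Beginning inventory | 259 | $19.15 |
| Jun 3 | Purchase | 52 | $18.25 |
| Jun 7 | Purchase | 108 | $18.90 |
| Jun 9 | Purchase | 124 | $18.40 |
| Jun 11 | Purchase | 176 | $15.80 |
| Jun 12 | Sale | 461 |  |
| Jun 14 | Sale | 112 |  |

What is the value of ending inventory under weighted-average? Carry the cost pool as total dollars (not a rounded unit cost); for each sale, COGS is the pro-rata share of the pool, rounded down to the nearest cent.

After Jun 1: 259 on hand, pool $4,959.85 (≈ $19.1500 each)
After Jun 3: 311 on hand, pool $5,908.85 (≈ $18.9995 each)
After Jun 7: 419 on hand, pool $7,950.05 (≈ $18.9739 each)
After Jun 9: 543 on hand, pool $10,231.65 (≈ $18.8428 each)
After Jun 11: 719 on hand, pool $13,012.45 (≈ $18.0980 each)
Jun 12, sell 461: 461/719 × $13,012.45 → $8,343.17
Jun 14, sell 112: 112/258 × $4,669.28 → $2,026.97
Total COGS = $8,343.17 + $2,026.97 = $10,370.14
Ending inventory (cost pool remaining) = $2,642.31

Ending inventory = $2,642.31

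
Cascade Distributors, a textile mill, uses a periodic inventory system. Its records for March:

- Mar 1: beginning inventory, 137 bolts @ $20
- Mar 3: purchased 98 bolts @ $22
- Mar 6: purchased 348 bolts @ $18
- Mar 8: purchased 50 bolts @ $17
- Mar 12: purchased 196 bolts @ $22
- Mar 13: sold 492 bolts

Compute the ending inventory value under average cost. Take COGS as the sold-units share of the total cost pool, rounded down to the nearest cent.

Ending inventory = $6,635.12

Mar 13, sell 492: 492/829 × $16,322.00 → $9,686.88
Ending inventory (cost pool remaining) = $6,635.12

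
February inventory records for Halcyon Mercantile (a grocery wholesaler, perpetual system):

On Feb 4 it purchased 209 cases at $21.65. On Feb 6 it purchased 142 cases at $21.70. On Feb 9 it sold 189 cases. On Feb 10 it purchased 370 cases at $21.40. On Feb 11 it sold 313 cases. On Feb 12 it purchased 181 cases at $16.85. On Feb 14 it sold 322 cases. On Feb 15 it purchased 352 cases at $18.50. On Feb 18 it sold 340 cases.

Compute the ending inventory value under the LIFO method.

Feb 9, 189 sold [LIFO — newest first]: 142 @ $21.70 + 47 @ $21.65 = $4,098.95
Feb 11, 313 sold [LIFO — newest first]: 313 @ $21.40 = $6,698.20
Feb 14, 322 sold [LIFO — newest first]: 181 @ $16.85 + 57 @ $21.40 + 84 @ $21.65 = $6,088.25
Feb 18, 340 sold [LIFO — newest first]: 340 @ $18.50 = $6,290.00
Total COGS = $4,098.95 + $6,698.20 + $6,088.25 + $6,290.00 = $23,175.40
Ending inventory: 78 @ $21.65 + 12 @ $18.50 = $1,910.70

Ending inventory = $1,910.70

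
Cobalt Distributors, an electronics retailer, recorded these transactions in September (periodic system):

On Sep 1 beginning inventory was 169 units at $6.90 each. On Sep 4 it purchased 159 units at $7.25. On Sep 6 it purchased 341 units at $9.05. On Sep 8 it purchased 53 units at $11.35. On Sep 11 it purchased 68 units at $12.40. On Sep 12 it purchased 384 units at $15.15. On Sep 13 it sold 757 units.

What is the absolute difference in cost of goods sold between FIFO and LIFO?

$3,102.50

FIFO COGS: 169 @ $6.90 + 159 @ $7.25 + 341 @ $9.05 + 53 @ $11.35 + 35 @ $12.40 = $6,440.45
LIFO COGS: 384 @ $15.15 + 68 @ $12.40 + 53 @ $11.35 + 252 @ $9.05 = $9,542.95
Difference = |$6,440.45 − $9,542.95| = $3,102.50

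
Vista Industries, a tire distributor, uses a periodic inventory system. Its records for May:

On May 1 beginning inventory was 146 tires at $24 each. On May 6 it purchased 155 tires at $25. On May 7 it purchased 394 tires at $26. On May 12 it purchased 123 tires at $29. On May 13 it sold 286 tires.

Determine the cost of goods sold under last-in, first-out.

COGS = $7,805

May 13, 286 sold [LIFO — newest first]: 123 @ $29 + 163 @ $26 = $7,805
Ending inventory: 146 @ $24 + 155 @ $25 + 231 @ $26 = $13,385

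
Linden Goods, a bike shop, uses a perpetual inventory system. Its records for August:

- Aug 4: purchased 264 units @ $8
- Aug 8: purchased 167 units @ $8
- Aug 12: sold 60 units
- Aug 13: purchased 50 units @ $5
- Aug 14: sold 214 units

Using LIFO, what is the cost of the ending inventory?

Aug 12, 60 sold [LIFO — newest first]: 60 @ $8 = $480
Aug 14, 214 sold [LIFO — newest first]: 50 @ $5 + 107 @ $8 + 57 @ $8 = $1,562
Total COGS = $480 + $1,562 = $2,042
Ending inventory: 207 @ $8 = $1,656

Ending inventory = $1,656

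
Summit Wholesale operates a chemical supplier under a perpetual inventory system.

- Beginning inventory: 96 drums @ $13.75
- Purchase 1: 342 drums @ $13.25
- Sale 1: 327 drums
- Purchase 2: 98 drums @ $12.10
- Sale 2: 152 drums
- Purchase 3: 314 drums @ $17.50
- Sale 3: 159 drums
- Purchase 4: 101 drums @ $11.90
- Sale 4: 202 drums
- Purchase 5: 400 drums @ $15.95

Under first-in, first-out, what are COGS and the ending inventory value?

Sale 1 (327) [FIFO — oldest first]: 96 @ $13.75 + 231 @ $13.25 = $4,380.75
Sale 2 (152) [FIFO — oldest first]: 111 @ $13.25 + 41 @ $12.10 = $1,966.85
Sale 3 (159) [FIFO — oldest first]: 57 @ $12.10 + 102 @ $17.50 = $2,474.70
Sale 4 (202) [FIFO — oldest first]: 202 @ $17.50 = $3,535.00
Total COGS = $4,380.75 + $1,966.85 + $2,474.70 + $3,535.00 = $12,357.30
Ending inventory: 10 @ $17.50 + 101 @ $11.90 + 400 @ $15.95 = $7,756.90
Check: goods available $20,114.20 = COGS $12,357.30 + ending $7,756.90

COGS = $12,357.30; ending inventory = $7,756.90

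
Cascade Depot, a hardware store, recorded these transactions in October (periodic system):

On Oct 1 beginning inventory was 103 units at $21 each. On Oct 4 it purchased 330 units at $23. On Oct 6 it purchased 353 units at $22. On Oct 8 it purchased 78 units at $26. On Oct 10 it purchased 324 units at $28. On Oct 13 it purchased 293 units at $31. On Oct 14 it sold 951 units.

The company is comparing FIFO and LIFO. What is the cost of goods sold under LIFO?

FIFO COGS: 103 @ $21 + 330 @ $23 + 353 @ $22 + 78 @ $26 + 87 @ $28 = $21,983
LIFO COGS: 293 @ $31 + 324 @ $28 + 78 @ $26 + 256 @ $22 = $25,815

COGS = $25,815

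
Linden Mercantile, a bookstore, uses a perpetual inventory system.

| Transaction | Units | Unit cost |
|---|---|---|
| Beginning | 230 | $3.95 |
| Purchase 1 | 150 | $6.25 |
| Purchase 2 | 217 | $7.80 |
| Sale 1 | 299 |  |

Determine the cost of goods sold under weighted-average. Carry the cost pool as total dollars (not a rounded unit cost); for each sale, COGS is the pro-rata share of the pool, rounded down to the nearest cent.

After Beginning: 230 on hand, pool $908.50 (≈ $3.9500 each)
After Purchase 1: 380 on hand, pool $1,846.00 (≈ $4.8579 each)
After Purchase 2: 597 on hand, pool $3,538.60 (≈ $5.9273 each)
Sale 1, sell 299: 299/597 × $3,538.60 → $1,772.26
Ending inventory (cost pool remaining) = $1,766.34

COGS = $1,772.26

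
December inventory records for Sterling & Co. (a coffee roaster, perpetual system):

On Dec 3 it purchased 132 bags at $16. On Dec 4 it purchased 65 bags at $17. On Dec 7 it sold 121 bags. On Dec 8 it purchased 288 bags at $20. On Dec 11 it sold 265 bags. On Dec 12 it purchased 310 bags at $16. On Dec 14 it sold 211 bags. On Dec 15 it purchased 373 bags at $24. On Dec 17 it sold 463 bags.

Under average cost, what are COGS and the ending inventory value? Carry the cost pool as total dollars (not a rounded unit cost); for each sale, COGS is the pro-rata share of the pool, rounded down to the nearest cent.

COGS = $20,567.28; ending inventory = $2,321.72

After Dec 3: 132 on hand, pool $2,112.00 (≈ $16.0000 each)
After Dec 4: 197 on hand, pool $3,217.00 (≈ $16.3299 each)
Dec 7, sell 121: 121/197 × $3,217.00 → $1,975.92
After Dec 8: 364 on hand, pool $7,001.08 (≈ $19.2337 each)
Dec 11, sell 265: 265/364 × $7,001.08 → $5,096.94
After Dec 12: 409 on hand, pool $6,864.14 (≈ $16.7827 each)
Dec 14, sell 211: 211/409 × $6,864.14 → $3,541.15
After Dec 15: 571 on hand, pool $12,274.99 (≈ $21.4974 each)
Dec 17, sell 463: 463/571 × $12,274.99 → $9,953.27
Total COGS = $1,975.92 + $5,096.94 + $3,541.15 + $9,953.27 = $20,567.28
Ending inventory (cost pool remaining) = $2,321.72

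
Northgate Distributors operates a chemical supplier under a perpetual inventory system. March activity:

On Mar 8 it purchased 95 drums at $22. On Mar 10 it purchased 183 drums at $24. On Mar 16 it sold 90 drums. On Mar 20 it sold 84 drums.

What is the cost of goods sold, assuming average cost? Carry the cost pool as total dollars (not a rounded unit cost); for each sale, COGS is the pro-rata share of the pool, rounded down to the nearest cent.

After Mar 8: 95 on hand, pool $2,090.00 (≈ $22.0000 each)
After Mar 10: 278 on hand, pool $6,482.00 (≈ $23.3165 each)
Mar 16, sell 90: 90/278 × $6,482.00 → $2,098.48
Mar 20, sell 84: 84/188 × $4,383.52 → $1,958.59
Total COGS = $2,098.48 + $1,958.59 = $4,057.07
Ending inventory (cost pool remaining) = $2,424.93

COGS = $4,057.07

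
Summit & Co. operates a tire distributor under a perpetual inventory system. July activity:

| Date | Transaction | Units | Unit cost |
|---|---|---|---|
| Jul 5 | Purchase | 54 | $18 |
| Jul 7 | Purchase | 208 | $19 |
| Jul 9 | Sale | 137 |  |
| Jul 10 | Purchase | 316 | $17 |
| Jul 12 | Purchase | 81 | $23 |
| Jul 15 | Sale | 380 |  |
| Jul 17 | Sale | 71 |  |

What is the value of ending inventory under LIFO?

Ending inventory = $1,295

Jul 9, 137 sold [LIFO — newest first]: 137 @ $19 = $2,603
Jul 15, 380 sold [LIFO — newest first]: 81 @ $23 + 299 @ $17 = $6,946
Jul 17, 71 sold [LIFO — newest first]: 17 @ $17 + 54 @ $19 = $1,315
Total COGS = $2,603 + $6,946 + $1,315 = $10,864
Ending inventory: 54 @ $18 + 17 @ $19 = $1,295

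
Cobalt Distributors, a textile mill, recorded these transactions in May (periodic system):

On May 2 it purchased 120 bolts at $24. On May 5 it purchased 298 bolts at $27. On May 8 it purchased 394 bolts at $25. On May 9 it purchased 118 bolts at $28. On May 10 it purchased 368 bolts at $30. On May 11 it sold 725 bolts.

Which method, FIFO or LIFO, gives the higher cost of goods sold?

LIFO

FIFO COGS: 120 @ $24 + 298 @ $27 + 307 @ $25 = $18,601
LIFO COGS: 368 @ $30 + 118 @ $28 + 239 @ $25 = $20,319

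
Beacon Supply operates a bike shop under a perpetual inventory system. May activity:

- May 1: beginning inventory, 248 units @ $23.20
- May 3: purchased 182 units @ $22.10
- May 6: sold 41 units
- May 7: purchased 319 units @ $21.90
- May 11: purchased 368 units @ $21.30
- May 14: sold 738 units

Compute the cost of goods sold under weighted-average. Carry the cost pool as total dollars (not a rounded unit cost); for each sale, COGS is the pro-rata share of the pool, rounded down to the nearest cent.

COGS = $17,165.49

After May 1: 248 on hand, pool $5,753.60 (≈ $23.2000 each)
After May 3: 430 on hand, pool $9,775.80 (≈ $22.7344 each)
May 6, sell 41: 41/430 × $9,775.80 → $932.11
After May 7: 708 on hand, pool $15,829.79 (≈ $22.3585 each)
After May 11: 1076 on hand, pool $23,668.19 (≈ $21.9965 each)
May 14, sell 738: 738/1076 × $23,668.19 → $16,233.38
Total COGS = $932.11 + $16,233.38 = $17,165.49
Ending inventory (cost pool remaining) = $7,434.81
Check: goods available $24,600.30 = COGS $17,165.49 + ending $7,434.81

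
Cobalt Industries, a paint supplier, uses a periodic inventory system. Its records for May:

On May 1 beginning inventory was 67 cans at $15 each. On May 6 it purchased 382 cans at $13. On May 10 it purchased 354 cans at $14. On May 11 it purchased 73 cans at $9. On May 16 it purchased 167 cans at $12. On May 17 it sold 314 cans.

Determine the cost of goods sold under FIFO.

COGS = $4,216

May 17, 314 sold [FIFO — oldest first]: 67 @ $15 + 247 @ $13 = $4,216
Ending inventory: 135 @ $13 + 354 @ $14 + 73 @ $9 + 167 @ $12 = $9,372
Check: goods available $13,588 = COGS $4,216 + ending $9,372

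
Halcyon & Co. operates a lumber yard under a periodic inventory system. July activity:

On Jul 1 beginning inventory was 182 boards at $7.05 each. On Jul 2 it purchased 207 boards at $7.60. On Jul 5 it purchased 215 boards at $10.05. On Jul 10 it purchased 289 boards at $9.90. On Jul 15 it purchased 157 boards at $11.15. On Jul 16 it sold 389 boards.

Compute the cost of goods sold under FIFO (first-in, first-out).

COGS = $2,856.30

Jul 16, 389 sold [FIFO — oldest first]: 182 @ $7.05 + 207 @ $7.60 = $2,856.30
Ending inventory: 215 @ $10.05 + 289 @ $9.90 + 157 @ $11.15 = $6,772.40
Check: goods available $9,628.70 = COGS $2,856.30 + ending $6,772.40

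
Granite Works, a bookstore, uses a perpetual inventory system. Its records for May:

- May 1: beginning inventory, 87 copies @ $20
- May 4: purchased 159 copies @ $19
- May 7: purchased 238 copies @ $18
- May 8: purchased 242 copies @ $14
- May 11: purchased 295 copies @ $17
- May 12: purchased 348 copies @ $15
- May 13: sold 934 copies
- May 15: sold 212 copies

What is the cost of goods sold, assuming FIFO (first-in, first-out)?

May 13, 934 sold [FIFO — oldest first]: 87 @ $20 + 159 @ $19 + 238 @ $18 + 242 @ $14 + 208 @ $17 = $15,969
May 15, 212 sold [FIFO — oldest first]: 87 @ $17 + 125 @ $15 = $3,354
Total COGS = $15,969 + $3,354 = $19,323
Ending inventory: 223 @ $15 = $3,345

COGS = $19,323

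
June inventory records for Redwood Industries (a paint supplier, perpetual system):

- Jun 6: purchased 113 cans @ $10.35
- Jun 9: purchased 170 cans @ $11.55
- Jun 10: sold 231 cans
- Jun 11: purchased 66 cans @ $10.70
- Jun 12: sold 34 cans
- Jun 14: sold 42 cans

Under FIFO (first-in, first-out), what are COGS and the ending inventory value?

COGS = $3,389.85; ending inventory = $449.40

Jun 10, 231 sold [FIFO — oldest first]: 113 @ $10.35 + 118 @ $11.55 = $2,532.45
Jun 12, 34 sold [FIFO — oldest first]: 34 @ $11.55 = $392.70
Jun 14, 42 sold [FIFO — oldest first]: 18 @ $11.55 + 24 @ $10.70 = $464.70
Total COGS = $2,532.45 + $392.70 + $464.70 = $3,389.85
Ending inventory: 42 @ $10.70 = $449.40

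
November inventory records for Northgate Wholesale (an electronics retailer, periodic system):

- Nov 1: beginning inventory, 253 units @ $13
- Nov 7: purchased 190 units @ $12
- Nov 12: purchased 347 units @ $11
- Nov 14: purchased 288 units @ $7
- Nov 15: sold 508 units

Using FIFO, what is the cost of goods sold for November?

Nov 15, 508 sold [FIFO — oldest first]: 253 @ $13 + 190 @ $12 + 65 @ $11 = $6,284
Ending inventory: 282 @ $11 + 288 @ $7 = $5,118
Check: goods available $11,402 = COGS $6,284 + ending $5,118

COGS = $6,284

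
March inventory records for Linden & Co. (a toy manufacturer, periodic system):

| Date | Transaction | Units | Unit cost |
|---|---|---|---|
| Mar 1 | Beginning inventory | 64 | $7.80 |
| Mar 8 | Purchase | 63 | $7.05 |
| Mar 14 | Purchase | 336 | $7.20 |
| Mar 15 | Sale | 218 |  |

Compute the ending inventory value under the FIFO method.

Mar 15, 218 sold [FIFO — oldest first]: 64 @ $7.80 + 63 @ $7.05 + 91 @ $7.20 = $1,598.55
Ending inventory: 245 @ $7.20 = $1,764.00
Check: goods available $3,362.55 = COGS $1,598.55 + ending $1,764.00

Ending inventory = $1,764.00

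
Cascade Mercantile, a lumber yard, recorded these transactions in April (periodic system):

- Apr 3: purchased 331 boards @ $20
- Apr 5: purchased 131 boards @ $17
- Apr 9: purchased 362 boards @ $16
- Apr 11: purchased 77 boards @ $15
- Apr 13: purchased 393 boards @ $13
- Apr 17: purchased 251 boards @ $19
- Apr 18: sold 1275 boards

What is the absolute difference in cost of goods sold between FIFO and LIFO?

$384

FIFO COGS: 331 @ $20 + 131 @ $17 + 362 @ $16 + 77 @ $15 + 374 @ $13 = $20,656
LIFO COGS: 251 @ $19 + 393 @ $13 + 77 @ $15 + 362 @ $16 + 131 @ $17 + 61 @ $20 = $20,272
Difference = |$20,656 − $20,272| = $384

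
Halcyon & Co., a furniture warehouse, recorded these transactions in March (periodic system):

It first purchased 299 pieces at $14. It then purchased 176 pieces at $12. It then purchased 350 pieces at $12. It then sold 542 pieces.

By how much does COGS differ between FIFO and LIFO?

$566

FIFO COGS: 299 @ $14 + 176 @ $12 + 67 @ $12 = $7,102
LIFO COGS: 350 @ $12 + 176 @ $12 + 16 @ $14 = $6,536
Difference = |$7,102 − $6,536| = $566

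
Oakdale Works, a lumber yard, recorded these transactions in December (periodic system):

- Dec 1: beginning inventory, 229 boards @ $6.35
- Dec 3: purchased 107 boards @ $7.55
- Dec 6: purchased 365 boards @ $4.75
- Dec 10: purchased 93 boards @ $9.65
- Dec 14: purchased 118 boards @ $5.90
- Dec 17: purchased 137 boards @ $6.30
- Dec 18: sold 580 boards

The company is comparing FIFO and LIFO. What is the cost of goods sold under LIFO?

FIFO COGS: 229 @ $6.35 + 107 @ $7.55 + 244 @ $4.75 = $3,421.00
LIFO COGS: 137 @ $6.30 + 118 @ $5.90 + 93 @ $9.65 + 232 @ $4.75 = $3,558.75

COGS = $3,558.75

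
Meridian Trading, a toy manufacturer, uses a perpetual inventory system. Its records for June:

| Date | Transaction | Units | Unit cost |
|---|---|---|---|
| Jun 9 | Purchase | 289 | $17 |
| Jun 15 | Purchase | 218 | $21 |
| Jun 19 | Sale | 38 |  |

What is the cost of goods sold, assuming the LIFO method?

COGS = $798

Jun 19, 38 sold [LIFO — newest first]: 38 @ $21 = $798
Ending inventory: 289 @ $17 + 180 @ $21 = $8,693
Check: goods available $9,491 = COGS $798 + ending $8,693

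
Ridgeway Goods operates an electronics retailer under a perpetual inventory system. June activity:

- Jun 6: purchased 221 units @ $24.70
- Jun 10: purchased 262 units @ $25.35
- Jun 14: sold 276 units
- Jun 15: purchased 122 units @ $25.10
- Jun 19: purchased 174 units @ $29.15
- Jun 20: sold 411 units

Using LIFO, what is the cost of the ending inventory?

Ending inventory = $2,272.40

Jun 14, 276 sold [LIFO — newest first]: 262 @ $25.35 + 14 @ $24.70 = $6,987.50
Jun 20, 411 sold [LIFO — newest first]: 174 @ $29.15 + 122 @ $25.10 + 115 @ $24.70 = $10,974.80
Total COGS = $6,987.50 + $10,974.80 = $17,962.30
Ending inventory: 92 @ $24.70 = $2,272.40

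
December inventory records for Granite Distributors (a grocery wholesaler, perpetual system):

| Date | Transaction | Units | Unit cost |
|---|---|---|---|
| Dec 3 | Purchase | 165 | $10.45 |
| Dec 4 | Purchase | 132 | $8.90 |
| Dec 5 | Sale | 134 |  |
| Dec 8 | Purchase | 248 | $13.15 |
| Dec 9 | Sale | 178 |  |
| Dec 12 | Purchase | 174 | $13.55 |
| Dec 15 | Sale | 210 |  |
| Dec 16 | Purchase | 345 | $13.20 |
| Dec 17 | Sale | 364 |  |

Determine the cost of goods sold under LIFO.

Dec 5, 134 sold [LIFO — newest first]: 132 @ $8.90 + 2 @ $10.45 = $1,195.70
Dec 9, 178 sold [LIFO — newest first]: 178 @ $13.15 = $2,340.70
Dec 15, 210 sold [LIFO — newest first]: 174 @ $13.55 + 36 @ $13.15 = $2,831.10
Dec 17, 364 sold [LIFO — newest first]: 345 @ $13.20 + 19 @ $13.15 = $4,803.85
Total COGS = $1,195.70 + $2,340.70 + $2,831.10 + $4,803.85 = $11,171.35
Ending inventory: 163 @ $10.45 + 15 @ $13.15 = $1,900.60

COGS = $11,171.35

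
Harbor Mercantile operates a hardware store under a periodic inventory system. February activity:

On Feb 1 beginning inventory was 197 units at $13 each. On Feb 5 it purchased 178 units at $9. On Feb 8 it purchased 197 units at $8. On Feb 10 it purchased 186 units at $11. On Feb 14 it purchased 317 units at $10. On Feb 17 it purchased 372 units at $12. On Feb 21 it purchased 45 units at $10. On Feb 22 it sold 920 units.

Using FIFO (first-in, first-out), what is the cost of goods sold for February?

Feb 22, 920 sold [FIFO — oldest first]: 197 @ $13 + 178 @ $9 + 197 @ $8 + 186 @ $11 + 162 @ $10 = $9,405
Ending inventory: 155 @ $10 + 372 @ $12 + 45 @ $10 = $6,464

COGS = $9,405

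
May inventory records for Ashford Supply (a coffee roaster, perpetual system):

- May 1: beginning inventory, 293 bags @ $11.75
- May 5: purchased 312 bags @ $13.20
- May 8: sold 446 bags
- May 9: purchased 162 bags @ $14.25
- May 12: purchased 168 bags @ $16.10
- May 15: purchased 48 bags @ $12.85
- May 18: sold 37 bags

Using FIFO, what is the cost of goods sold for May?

COGS = $5,950.75

May 8, 446 sold [FIFO — oldest first]: 293 @ $11.75 + 153 @ $13.20 = $5,462.35
May 18, 37 sold [FIFO — oldest first]: 37 @ $13.20 = $488.40
Total COGS = $5,462.35 + $488.40 = $5,950.75
Ending inventory: 122 @ $13.20 + 162 @ $14.25 + 168 @ $16.10 + 48 @ $12.85 = $7,240.50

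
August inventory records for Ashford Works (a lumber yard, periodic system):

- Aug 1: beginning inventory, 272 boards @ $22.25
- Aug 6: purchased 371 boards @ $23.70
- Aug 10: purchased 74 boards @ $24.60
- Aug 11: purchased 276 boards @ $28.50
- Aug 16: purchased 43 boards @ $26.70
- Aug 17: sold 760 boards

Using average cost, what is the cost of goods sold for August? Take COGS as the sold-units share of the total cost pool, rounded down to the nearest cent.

COGS = $18,838.02

Aug 17, sell 760: 760/1036 × $25,679.20 → $18,838.02
Ending inventory (cost pool remaining) = $6,841.18
Check: goods available $25,679.20 = COGS $18,838.02 + ending $6,841.18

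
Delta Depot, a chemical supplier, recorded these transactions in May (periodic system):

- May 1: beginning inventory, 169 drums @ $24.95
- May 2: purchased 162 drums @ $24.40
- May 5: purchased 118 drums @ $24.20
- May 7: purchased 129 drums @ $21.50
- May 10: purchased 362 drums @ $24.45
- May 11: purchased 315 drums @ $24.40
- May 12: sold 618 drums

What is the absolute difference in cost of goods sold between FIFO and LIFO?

FIFO COGS: 169 @ $24.95 + 162 @ $24.40 + 118 @ $24.20 + 129 @ $21.50 + 40 @ $24.45 = $14,776.45
LIFO COGS: 315 @ $24.40 + 303 @ $24.45 = $15,094.35
Difference = |$14,776.45 − $15,094.35| = $317.90

$317.90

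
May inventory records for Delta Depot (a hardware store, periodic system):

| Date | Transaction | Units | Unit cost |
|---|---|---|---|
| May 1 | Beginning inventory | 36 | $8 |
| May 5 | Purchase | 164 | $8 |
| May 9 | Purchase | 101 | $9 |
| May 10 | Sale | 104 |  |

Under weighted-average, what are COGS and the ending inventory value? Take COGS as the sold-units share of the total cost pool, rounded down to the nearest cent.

May 10, sell 104: 104/301 × $2,509.00 → $866.89
Ending inventory (cost pool remaining) = $1,642.11

COGS = $866.89; ending inventory = $1,642.11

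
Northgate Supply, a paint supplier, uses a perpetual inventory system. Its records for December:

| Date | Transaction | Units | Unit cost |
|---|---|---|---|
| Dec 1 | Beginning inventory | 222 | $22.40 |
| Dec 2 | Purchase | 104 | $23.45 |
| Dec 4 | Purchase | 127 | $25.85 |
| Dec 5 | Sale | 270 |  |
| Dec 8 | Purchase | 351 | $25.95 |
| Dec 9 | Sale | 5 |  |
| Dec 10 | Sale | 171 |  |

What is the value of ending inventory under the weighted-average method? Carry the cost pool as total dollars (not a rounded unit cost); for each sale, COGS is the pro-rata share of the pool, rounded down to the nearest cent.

Ending inventory = $9,002.82

After Dec 1: 222 on hand, pool $4,972.80 (≈ $22.4000 each)
After Dec 2: 326 on hand, pool $7,411.60 (≈ $22.7350 each)
After Dec 4: 453 on hand, pool $10,694.55 (≈ $23.6083 each)
Dec 5, sell 270: 270/453 × $10,694.55 → $6,374.23
After Dec 8: 534 on hand, pool $13,428.77 (≈ $25.1475 each)
Dec 9, sell 5: 5/534 × $13,428.77 → $125.73
Dec 10, sell 171: 171/529 × $13,303.04 → $4,300.22
Total COGS = $6,374.23 + $125.73 + $4,300.22 = $10,800.18
Ending inventory (cost pool remaining) = $9,002.82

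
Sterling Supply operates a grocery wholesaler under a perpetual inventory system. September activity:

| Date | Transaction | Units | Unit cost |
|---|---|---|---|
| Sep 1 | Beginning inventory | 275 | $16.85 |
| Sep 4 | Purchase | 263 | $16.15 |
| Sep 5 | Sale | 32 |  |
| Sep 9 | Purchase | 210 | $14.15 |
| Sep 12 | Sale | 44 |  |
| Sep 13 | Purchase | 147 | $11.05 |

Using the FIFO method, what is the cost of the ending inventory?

Ending inventory = $12,196.45

Sep 5, 32 sold [FIFO — oldest first]: 32 @ $16.85 = $539.20
Sep 12, 44 sold [FIFO — oldest first]: 44 @ $16.85 = $741.40
Total COGS = $539.20 + $741.40 = $1,280.60
Ending inventory: 199 @ $16.85 + 263 @ $16.15 + 210 @ $14.15 + 147 @ $11.05 = $12,196.45
Check: goods available $13,477.05 = COGS $1,280.60 + ending $12,196.45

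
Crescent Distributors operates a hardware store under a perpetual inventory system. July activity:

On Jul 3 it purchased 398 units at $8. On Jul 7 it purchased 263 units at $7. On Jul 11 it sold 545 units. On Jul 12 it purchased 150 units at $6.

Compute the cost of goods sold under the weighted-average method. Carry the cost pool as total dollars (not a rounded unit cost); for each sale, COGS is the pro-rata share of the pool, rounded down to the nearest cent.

COGS = $4,143.15

After Jul 3: 398 on hand, pool $3,184.00 (≈ $8.0000 each)
After Jul 7: 661 on hand, pool $5,025.00 (≈ $7.6021 each)
Jul 11, sell 545: 545/661 × $5,025.00 → $4,143.15
After Jul 12: 266 on hand, pool $1,781.85 (≈ $6.6987 each)
Ending inventory (cost pool remaining) = $1,781.85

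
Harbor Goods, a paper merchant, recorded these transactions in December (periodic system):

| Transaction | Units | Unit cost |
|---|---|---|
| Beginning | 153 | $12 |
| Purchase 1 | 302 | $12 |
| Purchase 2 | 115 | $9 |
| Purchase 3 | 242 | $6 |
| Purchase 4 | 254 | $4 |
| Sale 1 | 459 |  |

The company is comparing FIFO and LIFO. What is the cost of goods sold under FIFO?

FIFO COGS: 153 @ $12 + 302 @ $12 + 4 @ $9 = $5,496
LIFO COGS: 254 @ $4 + 205 @ $6 = $2,246

COGS = $5,496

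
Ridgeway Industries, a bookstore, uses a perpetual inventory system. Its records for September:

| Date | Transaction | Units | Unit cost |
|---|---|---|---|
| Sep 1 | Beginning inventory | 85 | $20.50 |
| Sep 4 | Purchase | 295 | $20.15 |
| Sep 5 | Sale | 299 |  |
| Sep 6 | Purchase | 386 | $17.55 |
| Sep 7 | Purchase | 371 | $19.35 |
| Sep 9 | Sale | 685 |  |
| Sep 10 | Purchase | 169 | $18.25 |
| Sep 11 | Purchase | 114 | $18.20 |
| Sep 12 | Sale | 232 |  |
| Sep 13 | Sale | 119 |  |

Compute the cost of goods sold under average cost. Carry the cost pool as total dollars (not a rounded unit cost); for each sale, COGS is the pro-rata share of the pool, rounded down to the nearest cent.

After Sep 1: 85 on hand, pool $1,742.50 (≈ $20.5000 each)
After Sep 4: 380 on hand, pool $7,686.75 (≈ $20.2283 each)
Sep 5, sell 299: 299/380 × $7,686.75 → $6,048.25
After Sep 6: 467 on hand, pool $8,412.80 (≈ $18.0146 each)
After Sep 7: 838 on hand, pool $15,591.65 (≈ $18.6058 each)
Sep 9, sell 685: 685/838 × $15,591.65 → $12,744.96
After Sep 10: 322 on hand, pool $5,930.94 (≈ $18.4191 each)
After Sep 11: 436 on hand, pool $8,005.74 (≈ $18.3618 each)
Sep 12, sell 232: 232/436 × $8,005.74 → $4,259.93
Sep 13, sell 119: 119/204 × $3,745.81 → $2,185.05
Total COGS = $6,048.25 + $12,744.96 + $4,259.93 + $2,185.05 = $25,238.19
Ending inventory (cost pool remaining) = $1,560.76

COGS = $25,238.19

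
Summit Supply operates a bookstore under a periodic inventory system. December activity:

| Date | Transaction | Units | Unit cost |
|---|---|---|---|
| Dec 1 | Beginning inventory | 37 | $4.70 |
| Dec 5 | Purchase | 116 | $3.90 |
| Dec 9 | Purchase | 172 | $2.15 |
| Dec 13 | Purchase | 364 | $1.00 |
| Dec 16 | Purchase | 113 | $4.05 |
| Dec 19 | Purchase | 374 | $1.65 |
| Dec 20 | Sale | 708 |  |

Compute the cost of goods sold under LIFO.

Dec 20, 708 sold [LIFO — newest first]: 374 @ $1.65 + 113 @ $4.05 + 221 @ $1.00 = $1,295.75
Ending inventory: 37 @ $4.70 + 116 @ $3.90 + 172 @ $2.15 + 143 @ $1.00 = $1,139.10

COGS = $1,295.75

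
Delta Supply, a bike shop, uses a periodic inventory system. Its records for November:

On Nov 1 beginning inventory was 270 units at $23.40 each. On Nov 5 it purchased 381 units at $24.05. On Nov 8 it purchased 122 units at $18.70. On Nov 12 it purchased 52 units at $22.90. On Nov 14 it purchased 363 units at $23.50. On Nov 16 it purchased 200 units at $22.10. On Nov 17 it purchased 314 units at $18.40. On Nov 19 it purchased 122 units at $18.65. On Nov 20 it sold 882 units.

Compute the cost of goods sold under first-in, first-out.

Nov 20, 882 sold [FIFO — oldest first]: 270 @ $23.40 + 381 @ $24.05 + 122 @ $18.70 + 52 @ $22.90 + 57 @ $23.50 = $20,292.75
Ending inventory: 306 @ $23.50 + 200 @ $22.10 + 314 @ $18.40 + 122 @ $18.65 = $19,663.90
Check: goods available $39,956.65 = COGS $20,292.75 + ending $19,663.90

COGS = $20,292.75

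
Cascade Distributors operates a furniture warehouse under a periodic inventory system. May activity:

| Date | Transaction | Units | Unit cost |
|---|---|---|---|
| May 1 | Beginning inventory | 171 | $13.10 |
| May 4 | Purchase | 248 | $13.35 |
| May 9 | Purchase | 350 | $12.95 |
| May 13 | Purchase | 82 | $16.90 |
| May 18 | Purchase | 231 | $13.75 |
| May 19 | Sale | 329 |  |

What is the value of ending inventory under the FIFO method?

Ending inventory = $10,296.05

May 19, 329 sold [FIFO — oldest first]: 171 @ $13.10 + 158 @ $13.35 = $4,349.40
Ending inventory: 90 @ $13.35 + 350 @ $12.95 + 82 @ $16.90 + 231 @ $13.75 = $10,296.05
Check: goods available $14,645.45 = COGS $4,349.40 + ending $10,296.05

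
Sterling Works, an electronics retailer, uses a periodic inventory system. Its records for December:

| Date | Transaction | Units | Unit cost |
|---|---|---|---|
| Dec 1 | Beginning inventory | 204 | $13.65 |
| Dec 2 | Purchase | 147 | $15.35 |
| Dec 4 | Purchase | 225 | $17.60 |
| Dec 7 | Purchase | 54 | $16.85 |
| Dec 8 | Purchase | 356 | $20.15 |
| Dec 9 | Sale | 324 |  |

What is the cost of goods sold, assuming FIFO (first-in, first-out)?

COGS = $4,626.60

Dec 9, 324 sold [FIFO — oldest first]: 204 @ $13.65 + 120 @ $15.35 = $4,626.60
Ending inventory: 27 @ $15.35 + 225 @ $17.60 + 54 @ $16.85 + 356 @ $20.15 = $12,457.75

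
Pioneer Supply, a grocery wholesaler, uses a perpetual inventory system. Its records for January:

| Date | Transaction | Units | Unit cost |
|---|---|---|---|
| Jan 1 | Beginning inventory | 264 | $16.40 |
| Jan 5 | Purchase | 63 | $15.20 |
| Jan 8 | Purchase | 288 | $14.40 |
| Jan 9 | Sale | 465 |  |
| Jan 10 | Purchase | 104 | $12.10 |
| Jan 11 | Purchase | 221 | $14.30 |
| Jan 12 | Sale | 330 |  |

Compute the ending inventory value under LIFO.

Ending inventory = $2,378.00

Jan 9, 465 sold [LIFO — newest first]: 288 @ $14.40 + 63 @ $15.20 + 114 @ $16.40 = $6,974.40
Jan 12, 330 sold [LIFO — newest first]: 221 @ $14.30 + 104 @ $12.10 + 5 @ $16.40 = $4,500.70
Total COGS = $6,974.40 + $4,500.70 = $11,475.10
Ending inventory: 145 @ $16.40 = $2,378.00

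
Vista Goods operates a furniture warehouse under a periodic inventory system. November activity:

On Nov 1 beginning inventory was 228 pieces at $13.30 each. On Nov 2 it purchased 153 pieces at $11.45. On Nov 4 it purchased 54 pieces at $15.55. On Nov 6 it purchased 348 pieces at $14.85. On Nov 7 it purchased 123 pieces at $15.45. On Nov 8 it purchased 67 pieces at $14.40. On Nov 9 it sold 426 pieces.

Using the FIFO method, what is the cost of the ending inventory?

Ending inventory = $8,172.90

Nov 9, 426 sold [FIFO — oldest first]: 228 @ $13.30 + 153 @ $11.45 + 45 @ $15.55 = $5,484.00
Ending inventory: 9 @ $15.55 + 348 @ $14.85 + 123 @ $15.45 + 67 @ $14.40 = $8,172.90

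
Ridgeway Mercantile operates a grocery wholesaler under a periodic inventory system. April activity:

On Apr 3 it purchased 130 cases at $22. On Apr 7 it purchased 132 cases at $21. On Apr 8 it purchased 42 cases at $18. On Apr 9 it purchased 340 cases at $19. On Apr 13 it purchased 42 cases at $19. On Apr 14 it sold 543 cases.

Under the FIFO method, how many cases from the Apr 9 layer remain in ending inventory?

Apr 14, 543 sold [FIFO — oldest first]: 130 @ $22 + 132 @ $21 + 42 @ $18 + 239 @ $19 = $10,929
Ending inventory: 101 @ $19 + 42 @ $19 = $2,717

101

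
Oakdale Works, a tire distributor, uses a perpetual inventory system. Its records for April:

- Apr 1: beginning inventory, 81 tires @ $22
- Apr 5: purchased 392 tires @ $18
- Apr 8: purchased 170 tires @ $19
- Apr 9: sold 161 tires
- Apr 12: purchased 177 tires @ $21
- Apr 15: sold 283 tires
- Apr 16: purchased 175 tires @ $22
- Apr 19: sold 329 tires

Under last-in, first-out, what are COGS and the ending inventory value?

Apr 9, 161 sold [LIFO — newest first]: 161 @ $19 = $3,059
Apr 15, 283 sold [LIFO — newest first]: 177 @ $21 + 9 @ $19 + 97 @ $18 = $5,634
Apr 19, 329 sold [LIFO — newest first]: 175 @ $22 + 154 @ $18 = $6,622
Total COGS = $3,059 + $5,634 + $6,622 = $15,315
Ending inventory: 81 @ $22 + 141 @ $18 = $4,320

COGS = $15,315; ending inventory = $4,320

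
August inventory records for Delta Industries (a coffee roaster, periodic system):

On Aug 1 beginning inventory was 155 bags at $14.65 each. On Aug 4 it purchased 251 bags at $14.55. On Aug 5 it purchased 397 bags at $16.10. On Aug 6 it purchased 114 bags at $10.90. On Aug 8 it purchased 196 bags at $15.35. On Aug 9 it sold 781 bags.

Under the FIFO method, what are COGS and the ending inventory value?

Aug 9, 781 sold [FIFO — oldest first]: 155 @ $14.65 + 251 @ $14.55 + 375 @ $16.10 = $11,960.30
Ending inventory: 22 @ $16.10 + 114 @ $10.90 + 196 @ $15.35 = $4,605.40

COGS = $11,960.30; ending inventory = $4,605.40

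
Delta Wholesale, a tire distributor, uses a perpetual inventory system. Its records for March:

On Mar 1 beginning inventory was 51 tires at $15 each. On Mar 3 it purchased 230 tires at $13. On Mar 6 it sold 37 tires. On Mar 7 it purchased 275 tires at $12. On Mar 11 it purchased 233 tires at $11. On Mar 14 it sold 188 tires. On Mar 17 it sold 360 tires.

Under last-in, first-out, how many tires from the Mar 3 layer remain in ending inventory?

Mar 6, 37 sold [LIFO — newest first]: 37 @ $13 = $481
Mar 14, 188 sold [LIFO — newest first]: 188 @ $11 = $2,068
Mar 17, 360 sold [LIFO — newest first]: 45 @ $11 + 275 @ $12 + 40 @ $13 = $4,315
Total COGS = $481 + $2,068 + $4,315 = $6,864
Ending inventory: 51 @ $15 + 153 @ $13 = $2,754

153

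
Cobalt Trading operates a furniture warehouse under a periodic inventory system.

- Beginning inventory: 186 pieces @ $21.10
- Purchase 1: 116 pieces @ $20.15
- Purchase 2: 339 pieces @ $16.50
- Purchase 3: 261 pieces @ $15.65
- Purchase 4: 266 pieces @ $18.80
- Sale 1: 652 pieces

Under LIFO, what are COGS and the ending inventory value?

Sale 1 (652) [LIFO — newest first]: 266 @ $18.80 + 261 @ $15.65 + 125 @ $16.50 = $11,147.95
Ending inventory: 186 @ $21.10 + 116 @ $20.15 + 214 @ $16.50 = $9,793.00
Check: goods available $20,940.95 = COGS $11,147.95 + ending $9,793.00

COGS = $11,147.95; ending inventory = $9,793.00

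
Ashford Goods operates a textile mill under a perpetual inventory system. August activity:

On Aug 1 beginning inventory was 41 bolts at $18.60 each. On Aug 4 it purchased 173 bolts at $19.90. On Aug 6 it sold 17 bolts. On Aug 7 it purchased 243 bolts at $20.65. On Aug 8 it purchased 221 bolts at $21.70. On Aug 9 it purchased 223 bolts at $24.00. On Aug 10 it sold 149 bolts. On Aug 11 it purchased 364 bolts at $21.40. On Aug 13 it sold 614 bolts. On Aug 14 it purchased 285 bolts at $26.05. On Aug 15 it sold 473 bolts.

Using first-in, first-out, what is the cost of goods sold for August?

COGS = $26,903.75

Aug 6, 17 sold [FIFO — oldest first]: 17 @ $18.60 = $316.20
Aug 10, 149 sold [FIFO — oldest first]: 24 @ $18.60 + 125 @ $19.90 = $2,933.90
Aug 13, 614 sold [FIFO — oldest first]: 48 @ $19.90 + 243 @ $20.65 + 221 @ $21.70 + 102 @ $24.00 = $13,216.85
Aug 15, 473 sold [FIFO — oldest first]: 121 @ $24.00 + 352 @ $21.40 = $10,436.80
Total COGS = $316.20 + $2,933.90 + $13,216.85 + $10,436.80 = $26,903.75
Ending inventory: 12 @ $21.40 + 285 @ $26.05 = $7,681.05
Check: goods available $34,584.80 = COGS $26,903.75 + ending $7,681.05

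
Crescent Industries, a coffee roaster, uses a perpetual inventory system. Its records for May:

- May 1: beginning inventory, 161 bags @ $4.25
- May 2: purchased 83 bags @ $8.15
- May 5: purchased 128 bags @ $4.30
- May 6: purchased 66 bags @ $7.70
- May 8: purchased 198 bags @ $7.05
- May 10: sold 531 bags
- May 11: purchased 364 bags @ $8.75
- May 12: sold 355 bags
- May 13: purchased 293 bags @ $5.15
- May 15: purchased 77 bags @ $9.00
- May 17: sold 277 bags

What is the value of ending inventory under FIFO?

May 10, 531 sold [FIFO — oldest first]: 161 @ $4.25 + 83 @ $8.15 + 128 @ $4.30 + 66 @ $7.70 + 93 @ $7.05 = $3,074.95
May 12, 355 sold [FIFO — oldest first]: 105 @ $7.05 + 250 @ $8.75 = $2,927.75
May 17, 277 sold [FIFO — oldest first]: 114 @ $8.75 + 163 @ $5.15 = $1,836.95
Total COGS = $3,074.95 + $2,927.75 + $1,836.95 = $7,839.65
Ending inventory: 130 @ $5.15 + 77 @ $9.00 = $1,362.50

Ending inventory = $1,362.50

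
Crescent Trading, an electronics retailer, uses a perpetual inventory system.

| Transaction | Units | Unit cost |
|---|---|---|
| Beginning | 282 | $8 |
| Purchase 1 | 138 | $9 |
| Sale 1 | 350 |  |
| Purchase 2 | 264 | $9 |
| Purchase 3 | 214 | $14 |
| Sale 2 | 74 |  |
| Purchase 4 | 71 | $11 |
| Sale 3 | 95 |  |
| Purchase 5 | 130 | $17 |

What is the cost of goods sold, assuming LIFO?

Sale 1 (350) [LIFO — newest first]: 138 @ $9 + 212 @ $8 = $2,938
Sale 2 (74) [LIFO — newest first]: 74 @ $14 = $1,036
Sale 3 (95) [LIFO — newest first]: 71 @ $11 + 24 @ $14 = $1,117
Total COGS = $2,938 + $1,036 + $1,117 = $5,091
Ending inventory: 70 @ $8 + 264 @ $9 + 116 @ $14 + 130 @ $17 = $6,770

COGS = $5,091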